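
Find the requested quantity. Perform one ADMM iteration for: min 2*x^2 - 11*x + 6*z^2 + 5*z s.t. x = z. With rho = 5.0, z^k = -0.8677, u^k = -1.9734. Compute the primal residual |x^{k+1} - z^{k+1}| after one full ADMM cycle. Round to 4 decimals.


ADMM iteration with rho = 5.0, z^k = -0.8677, u^k = -1.9734
Step 1: x-update.
Minimize 2*x^2 - 11*x + (5.0/2)*(x + 0.8677 - 1.9734)^2
FOC: (2*2 + 5.0)*x = 11 + 5.0*(-0.8677 + 1.9734)
x^{k+1} = 1.8365
Step 2: z-update.
Minimize 6*z^2 + 5*z + (5.0/2)*(1.8365 - z - 1.9734)^2
FOC: (2*6 + 5.0)*z = -5 + 5.0*(1.8365 - 1.9734)
z^{k+1} = -0.3344
Step 3: u-update.
u^{k+1} = -1.9734 + 1.8365 + 0.3344 = 0.1975
Step 4: Primal residual = |1.8365 + 0.3344| = 2.1709


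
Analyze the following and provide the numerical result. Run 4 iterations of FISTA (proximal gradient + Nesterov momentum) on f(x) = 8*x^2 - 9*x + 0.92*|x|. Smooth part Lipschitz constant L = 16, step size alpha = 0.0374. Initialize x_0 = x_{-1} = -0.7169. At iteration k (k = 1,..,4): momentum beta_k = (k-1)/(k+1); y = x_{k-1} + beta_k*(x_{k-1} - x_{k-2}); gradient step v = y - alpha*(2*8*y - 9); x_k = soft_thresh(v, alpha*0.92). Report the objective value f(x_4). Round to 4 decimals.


FISTA on f(x) = 8*x^2 - 9*x + 0.92*|x|
L = 16, alpha = 0.0374
Iteration 1: beta = 0.0, y = -0.7169 + 0.0*(-0.7169 + 0.7169) = -0.7169
  grad(y) = -20.4704, v = y - alpha*grad = 0.0487
  prox(v) = soft_thresh(0.0487, 0.0344) = 0.0143
Iteration 2: beta = 0.3333, y = 0.0143 + 0.3333*(0.0143 + 0.7169) = 0.258
  grad(y) = -4.8718, v = y - alpha*grad = 0.4402
  prox(v) = soft_thresh(0.4402, 0.0344) = 0.4058
Iteration 3: beta = 0.5, y = 0.4058 + 0.5*(0.4058 - 0.0143) = 0.6016
  grad(y) = 0.6252, v = y - alpha*grad = 0.5782
  prox(v) = soft_thresh(0.5782, 0.0344) = 0.5438
Iteration 4: beta = 0.6, y = 0.5438 + 0.6*(0.5438 - 0.4058) = 0.6266
  grad(y) = 1.0251, v = y - alpha*grad = 0.5882
  prox(v) = soft_thresh(0.5882, 0.0344) = 0.5538
f(x_4) = 8*0.5538^2 - 9*0.5538 + 0.92*|0.5538| = -2.0211


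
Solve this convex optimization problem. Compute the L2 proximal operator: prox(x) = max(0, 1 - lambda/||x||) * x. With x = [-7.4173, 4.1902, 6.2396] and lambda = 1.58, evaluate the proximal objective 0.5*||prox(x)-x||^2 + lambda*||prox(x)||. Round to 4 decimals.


Step 1: Compute ||x||.
||x|| = 10.5597
Step 2: Compute scaling factor.
scale = max(0, 1 - 1.58/10.5597) = 0.8504
Step 3: prox(x) = [-6.3075, 3.5632, 5.306]
||prox(x)|| = 8.9797
Step 4: Proximal objective.
0.5*||prox-x||^2 = 1.2482
lambda*||prox|| = 14.1879
Total = 15.4361


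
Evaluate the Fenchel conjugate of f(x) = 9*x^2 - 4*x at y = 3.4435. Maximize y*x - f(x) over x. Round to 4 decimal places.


f*(y) = sup_x {y*x - a*x^2 - b*x} = sup_x {(y-b)*x - a*x^2}
FOC: (y - b) - 2a*x = 0 => x* = (y - b)/(2a)
x* = (3.4435 + 4)/(2*9) = 0.4135
f*(3.4435) = (y-b)^2/(4a) = (3.4435 + 4)^2/(4*9)
= 55.4057/36 = 1.539


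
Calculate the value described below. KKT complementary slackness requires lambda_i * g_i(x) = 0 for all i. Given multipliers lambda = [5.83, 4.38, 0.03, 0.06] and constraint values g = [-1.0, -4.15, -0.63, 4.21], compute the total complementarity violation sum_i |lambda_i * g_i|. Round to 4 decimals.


KKT complementary slackness check:
lambda_1 * g_1 = 5.83 * -1.0 = -5.83
lambda_2 * g_2 = 4.38 * -4.15 = -18.177
lambda_3 * g_3 = 0.03 * -0.63 = -0.0189
lambda_4 * g_4 = 0.06 * 4.21 = 0.2526
Total violation = 5.83 + 18.177 + 0.0189 + 0.2526 = 24.2785


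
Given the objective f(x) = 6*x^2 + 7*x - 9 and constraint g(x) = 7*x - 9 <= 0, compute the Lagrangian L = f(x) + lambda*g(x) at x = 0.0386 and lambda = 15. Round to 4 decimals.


Step 1: Evaluate f(x).
f(0.0386) = 6*0.0386^2 + 7*0.0386 - 9 = -8.7209
Step 2: Evaluate g(x).
g(0.0386) = 7*0.0386 - 9 = -8.7298
Step 3: Compute Lagrangian.
L = -8.7209 + 15*-8.7298 = -139.6679


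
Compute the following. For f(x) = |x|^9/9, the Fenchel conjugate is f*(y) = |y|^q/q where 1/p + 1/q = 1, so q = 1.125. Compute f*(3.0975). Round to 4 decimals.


The conjugate exponent q satisfies 1/p + 1/q = 1.
p = 9, so q = 9/(9 - 1) = 1.125
|y|^q = 3.0975^1.125 = 3.5677
f*(3.0975) = 3.5677 / 1.125 = 3.1713


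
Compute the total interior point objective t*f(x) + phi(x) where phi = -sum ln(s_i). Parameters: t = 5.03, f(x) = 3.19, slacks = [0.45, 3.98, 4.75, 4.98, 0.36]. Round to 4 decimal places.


Step 1: Compute log-barrier.
ln values: [-0.7985, 1.3813, 1.5581, 1.6054, -1.0217]
phi = -(-0.7985 + 1.3813 + 1.5581 + 1.6054 - 1.0217) = -2.7247
Step 2: Compute augmented objective.
t*f(x) = 5.03*3.19 = 16.0457
Total = 16.0457 - 2.7247 = 13.321


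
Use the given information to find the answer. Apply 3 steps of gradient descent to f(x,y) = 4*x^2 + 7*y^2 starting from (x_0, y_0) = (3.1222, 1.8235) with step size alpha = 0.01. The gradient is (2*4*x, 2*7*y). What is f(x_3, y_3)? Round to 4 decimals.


Gradient descent on f(x,y) = 4*x^2 + 7*y^2.
Starting point: (3.1222, 1.8235), alpha = 0.01
Step 1: grad_x = 2*4*3.1222 = 24.9776, grad_y = 2*7*1.8235 = 25.529
  x_1 = 3.1222 - 0.01*24.9776 = 2.8724
  y_1 = 1.8235 - 0.01*25.529 = 1.5682
Step 2: grad_x = 2*4*2.8724 = 22.9794, grad_y = 2*7*1.5682 = 21.9549
  x_2 = 2.8724 - 0.01*22.9794 = 2.6426
  y_2 = 1.5682 - 0.01*21.9549 = 1.3487
Step 3: grad_x = 2*4*2.6426 = 21.141, grad_y = 2*7*1.3487 = 18.8812
  x_3 = 2.6426 - 0.01*21.141 = 2.4312
  y_3 = 1.3487 - 0.01*18.8812 = 1.1598
f(2.4312, 1.1598) = 4*2.4312^2 + 7*1.1598^2 = 33.06


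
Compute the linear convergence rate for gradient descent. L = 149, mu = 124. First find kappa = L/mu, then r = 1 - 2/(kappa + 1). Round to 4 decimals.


Step 1: Compute the condition number.
kappa = L/mu = 149/124 = 1.2016
Step 2: Compute the convergence rate.
r = 1 - 2/(kappa + 1) = 1 - 2*mu/(L + mu) = (L - mu)/(L + mu) = 25/273 = 0.0916


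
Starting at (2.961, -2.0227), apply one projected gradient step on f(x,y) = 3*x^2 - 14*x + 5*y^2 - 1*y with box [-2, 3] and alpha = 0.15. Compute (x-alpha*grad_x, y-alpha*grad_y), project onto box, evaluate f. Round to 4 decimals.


Step 1: Compute gradient at (2.961, -2.0227).
grad_x = 2*3*2.961 - 14 = 3.766
grad_y = 2*5*-2.0227 - 1 = -21.227
Step 2: Gradient step.
x_raw = 2.961 - 0.15*3.766 = 2.3961
y_raw = -2.0227 - 0.15*-21.227 = 1.1614
Step 3: Project onto [-2, 3].
x_proj = clip(2.3961) = 2.3961
y_proj = clip(1.1614) = 1.1614
Step 4: Evaluate f.
f(2.3961, 1.1614) = -10.7392


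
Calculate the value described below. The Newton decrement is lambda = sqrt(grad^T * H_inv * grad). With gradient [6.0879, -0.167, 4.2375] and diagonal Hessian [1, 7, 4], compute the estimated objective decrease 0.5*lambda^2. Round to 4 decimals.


Step 1: H is diagonal, so H^(-1) * g = [6.0879, -0.0239, 1.0594].
Step 2: g^T H^(-1) g = sum_i g_i^2 / H_ii
  = (6.0879)^2/1 + (-0.167)^2/7 + (4.2375)^2/4
  = 37.0625 + 0.004 + 4.4891 = 41.5556
Step 3: Objective decrease = 0.5 * g^T H^(-1) g = 20.7778


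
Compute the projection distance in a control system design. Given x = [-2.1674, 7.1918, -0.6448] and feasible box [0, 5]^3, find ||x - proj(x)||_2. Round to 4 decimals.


Project each component onto [0, 5].
clip(-2.1674) = 0.0, clip(7.1918) = 5.0, clip(-0.6448) = 0.0
Projection = [0.0, 5.0, 0.0]
Squared diffs: [4.6976, 4.804, 0.4158]
Distance = sqrt(9.9174) = 3.1492


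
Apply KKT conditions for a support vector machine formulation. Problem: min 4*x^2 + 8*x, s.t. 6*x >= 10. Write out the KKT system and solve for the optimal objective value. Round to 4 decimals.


Step 1: Try lambda = 0 (constraint inactive).
x_unc = -8/(2*4) = -1.0
Check: 6*-1.0 = -6.0 < 10 -- violated!
Step 2: Constraint must be active: 6*x = 10
x* = 10/6 = 5/3 = 1.6667 (rounded; the exact value 5/3 is used below)
lambda = (2*4*(5/3) + 8)/6 = 3.5556
Step 3: Compute optimal value.
f(x*) = 4*(5/3)^2 + 8*(5/3) = 24.4444


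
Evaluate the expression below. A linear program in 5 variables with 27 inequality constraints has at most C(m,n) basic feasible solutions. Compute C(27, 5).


Each vertex corresponds to some choice of n active constraints out of m, so the number of vertices is at most C(m, n) = m! / (n!(m-n)!).
m = 27, n = 5
Numerator: 27 * 26 * 25 * 24 * 23
Denominator: 5! = 120
C(27, 5) = 80730


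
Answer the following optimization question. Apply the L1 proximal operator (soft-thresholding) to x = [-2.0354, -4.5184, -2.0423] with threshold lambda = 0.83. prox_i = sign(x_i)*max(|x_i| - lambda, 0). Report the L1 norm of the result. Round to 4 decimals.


Soft-thresholding with lambda = 0.83:
prox(-2.0354) = sign(-2.0354)*max(|-2.0354| - 0.83, 0) = -1.2054
prox(-4.5184) = sign(-4.5184)*max(|-4.5184| - 0.83, 0) = -3.6884
prox(-2.0423) = sign(-2.0423)*max(|-2.0423| - 0.83, 0) = -1.2123
prox(x) = [-1.2054, -3.6884, -1.2123]
||prox(x)||_1 = 1.2054 + 3.6884 + 1.2123 = 6.1061


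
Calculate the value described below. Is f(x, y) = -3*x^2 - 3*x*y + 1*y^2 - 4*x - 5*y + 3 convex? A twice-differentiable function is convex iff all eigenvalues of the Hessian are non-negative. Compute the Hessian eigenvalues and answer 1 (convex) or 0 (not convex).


The Hessian of f(x,y) = -3*x^2 - 3*x*y + 1*y^2 - 4*x - 5*y + 3 is:
H = [[-6, -3], [-3, 2]]
Trace = -6 + 2 = -4
Determinant = -6*2 - (-3)^2 = -21
Discriminant = (-4)^2 - 4*-21 = 100.0
Eigenvalues: lambda_1 = -7.0, lambda_2 = 3.0
The function is not convex.

0


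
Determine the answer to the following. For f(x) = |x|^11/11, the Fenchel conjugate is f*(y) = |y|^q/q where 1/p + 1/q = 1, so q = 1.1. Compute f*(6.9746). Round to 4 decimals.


The conjugate exponent q satisfies 1/p + 1/q = 1.
p = 11, so q = 11/(11 - 1) = 1.1
|y|^q = 6.9746^1.1 = 8.4698
f*(6.9746) = 8.4698 / 1.1 = 7.6998


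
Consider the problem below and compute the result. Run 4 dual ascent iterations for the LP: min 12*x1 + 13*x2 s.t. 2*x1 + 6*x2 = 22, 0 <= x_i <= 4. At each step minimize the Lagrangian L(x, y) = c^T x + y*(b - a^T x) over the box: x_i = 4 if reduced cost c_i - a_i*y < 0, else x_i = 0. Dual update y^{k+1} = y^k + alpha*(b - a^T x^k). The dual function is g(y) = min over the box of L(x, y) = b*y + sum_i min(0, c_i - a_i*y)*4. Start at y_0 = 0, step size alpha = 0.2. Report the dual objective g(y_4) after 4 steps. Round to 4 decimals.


Dual ascent for LP: min 12*x1 + 13*x2, 2*x1 + 6*x2 = 22, 0 <= x_i <= 4
Step 1: y^k = 0.0, reduced costs: (12.0, 13.0)
  x^k = (0.0, 0.0), subgradient = b - a^T x = 22.0
  y^{k+1} = 0.0 + 0.2*22.0 = 4.4
Step 2: y^k = 4.4, reduced costs: (3.2, -13.4)
  x^k = (0.0, 4.0), subgradient = b - a^T x = -2.0
  y^{k+1} = 4.4 + 0.2*-2.0 = 4.0
Step 3: y^k = 4.0, reduced costs: (4.0, -11.0)
  x^k = (0.0, 4.0), subgradient = b - a^T x = -2.0
  y^{k+1} = 4.0 + 0.2*-2.0 = 3.6
Step 4: y^k = 3.6, reduced costs: (4.8, -8.6)
  x^k = (0.0, 4.0), subgradient = b - a^T x = -2.0
  y^{k+1} = 3.6 + 0.2*-2.0 = 3.2
Dual objective at y_4 = 3.2: reduced costs (5.6, -6.2), box minimizer x = (0.0, 4.0)
g(y_4) = b*y + (c1 - a1*y)*x1 + (c2 - a2*y)*x2 = 22*3.2 + 5.6*0.0 + (-6.2)*4.0 = 70.4 + 0.0 - 24.8 = 45.6


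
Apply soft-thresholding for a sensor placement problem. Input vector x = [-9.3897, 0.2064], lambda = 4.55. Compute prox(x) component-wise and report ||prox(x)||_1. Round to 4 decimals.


Soft-thresholding with lambda = 4.55:
prox(-9.3897) = sign(-9.3897)*max(|-9.3897| - 4.55, 0) = -4.8397
prox(0.2064) = sign(0.2064)*max(|0.2064| - 4.55, 0) = 0.0
prox(x) = [-4.8397, 0.0]
||prox(x)||_1 = 4.8397 + 0.0 = 4.8397


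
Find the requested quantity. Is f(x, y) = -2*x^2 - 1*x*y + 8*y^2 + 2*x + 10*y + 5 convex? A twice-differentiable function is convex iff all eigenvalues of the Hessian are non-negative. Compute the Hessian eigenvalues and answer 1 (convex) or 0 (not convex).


The Hessian of f(x,y) = -2*x^2 - 1*x*y + 8*y^2 + 2*x + 10*y + 5 is:
H = [[-4, -1], [-1, 16]]
Trace = -4 + 16 = 12
Determinant = -4*16 - (-1)^2 = -65
Discriminant = (12)^2 - 4*-65 = 404.0
Eigenvalues: lambda_1 = -4.0499, lambda_2 = 16.0499
The function is not convex.

0


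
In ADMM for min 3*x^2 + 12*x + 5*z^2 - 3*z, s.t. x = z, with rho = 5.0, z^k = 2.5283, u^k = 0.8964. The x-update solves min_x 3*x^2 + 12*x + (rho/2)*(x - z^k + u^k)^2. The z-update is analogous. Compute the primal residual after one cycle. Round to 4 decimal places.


ADMM iteration with rho = 5.0, z^k = 2.5283, u^k = 0.8964
Step 1: x-update.
Minimize 3*x^2 + 12*x + (5.0/2)*(x - 2.5283 + 0.8964)^2
FOC: (2*3 + 5.0)*x = -12 + 5.0*(2.5283 - 0.8964)
x^{k+1} = -0.3491
Step 2: z-update.
Minimize 5*z^2 - 3*z + (5.0/2)*(-0.3491 - z + 0.8964)^2
FOC: (2*5 + 5.0)*z = 3 + 5.0*(-0.3491 + 0.8964)
z^{k+1} = 0.3824
Step 3: u-update.
u^{k+1} = 0.8964 - 0.3491 - 0.3824 = 0.1648
Step 4: Primal residual = |-0.3491 - 0.3824| = 0.7316


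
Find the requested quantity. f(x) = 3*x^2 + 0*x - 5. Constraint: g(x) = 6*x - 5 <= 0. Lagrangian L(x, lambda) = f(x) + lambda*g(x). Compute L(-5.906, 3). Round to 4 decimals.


Step 1: Evaluate f(x).
f(-5.906) = 3*(-5.906)^2 + 0*(-5.906) - 5 = 99.6425
Step 2: Evaluate g(x).
g(-5.906) = 6*-5.906 - 5 = -40.436
Step 3: Compute Lagrangian.
L = 99.6425 + 3*-40.436 = -21.6655


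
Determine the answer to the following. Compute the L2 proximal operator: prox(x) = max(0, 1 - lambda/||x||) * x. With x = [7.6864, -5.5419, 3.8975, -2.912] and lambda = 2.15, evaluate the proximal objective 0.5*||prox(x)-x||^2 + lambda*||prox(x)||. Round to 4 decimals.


Step 1: Compute ||x||.
||x|| = 10.6519
Step 2: Compute scaling factor.
scale = max(0, 1 - 2.15/10.6519) = 0.7982
Step 3: prox(x) = [6.135, -4.4233, 3.1108, -2.3242]
||prox(x)|| = 8.5019
Step 4: Proximal objective.
0.5*||prox-x||^2 = 2.3113
lambda*||prox|| = 18.2791
Total = 20.5904


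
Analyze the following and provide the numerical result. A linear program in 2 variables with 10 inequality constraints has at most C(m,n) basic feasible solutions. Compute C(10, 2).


Each vertex corresponds to some choice of n active constraints out of m, so the number of vertices is at most C(m, n) = m! / (n!(m-n)!).
m = 10, n = 2
Numerator: 10 * 9
Denominator: 2! = 2
C(10, 2) = 45


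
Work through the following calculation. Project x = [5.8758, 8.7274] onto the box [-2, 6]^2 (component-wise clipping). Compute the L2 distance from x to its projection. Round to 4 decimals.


Project each component onto [-2, 6].
clip(5.8758) = 5.8758, clip(8.7274) = 6.0
Projection = [5.8758, 6.0]
Squared diffs: [0.0, 7.4387]
Distance = sqrt(7.4387) = 2.7274


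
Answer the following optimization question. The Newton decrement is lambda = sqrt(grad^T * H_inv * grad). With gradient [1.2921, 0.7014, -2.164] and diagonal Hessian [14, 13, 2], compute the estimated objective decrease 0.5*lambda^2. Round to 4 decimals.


Step 1: H is diagonal, so H^(-1) * g = [0.0923, 0.054, -1.082].
Step 2: g^T H^(-1) g = sum_i g_i^2 / H_ii
  = (1.2921)^2/14 + (0.7014)^2/13 + (-2.164)^2/2
  = 0.1193 + 0.0378 + 2.3414 = 2.4985
Step 3: Objective decrease = 0.5 * g^T H^(-1) g = 1.2493


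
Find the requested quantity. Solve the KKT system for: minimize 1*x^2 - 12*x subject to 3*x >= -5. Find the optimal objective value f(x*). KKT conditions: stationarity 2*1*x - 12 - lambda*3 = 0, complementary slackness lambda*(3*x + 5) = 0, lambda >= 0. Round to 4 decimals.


Step 1: Try lambda = 0 (constraint inactive).
Stationarity: 2*1*x - 12 = 0
x* = 12/(2*1) = 6.0
Check constraint: 3*6.0 = 18.0 >= -5 -- satisfied.
Step 2: Compute optimal value.
f(x*) = 1*6.0^2 - 12*6.0 = -36.0


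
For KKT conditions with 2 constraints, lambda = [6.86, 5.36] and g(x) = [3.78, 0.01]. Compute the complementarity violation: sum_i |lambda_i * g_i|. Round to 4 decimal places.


KKT complementary slackness check:
lambda_1 * g_1 = 6.86 * 3.78 = 25.9308
lambda_2 * g_2 = 5.36 * 0.01 = 0.0536
Total violation = 25.9308 + 0.0536 = 25.9844


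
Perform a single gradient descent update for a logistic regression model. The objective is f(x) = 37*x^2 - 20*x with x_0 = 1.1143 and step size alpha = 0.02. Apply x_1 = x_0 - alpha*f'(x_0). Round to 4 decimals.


We compute the gradient at x_0 and apply the update.
f'(x) = 74*x - 20
f'(1.1143) = 74*1.1143 - 20 = 62.4582
x_1 = 1.1143 - 0.02*62.4582 = -0.1349


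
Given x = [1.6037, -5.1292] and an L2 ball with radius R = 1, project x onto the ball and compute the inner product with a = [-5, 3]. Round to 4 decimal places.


Step 1: Compute ||x|| (intermediates to 6 decimals).
||x|| = sqrt(1.6037^2 + (-5.1292)^2) = 5.374062
Step 2: Project.
Since ||x|| > R, scale = R/||x|| = 1/5.374062 = 0.186079, proj(x) = scale * x
proj(x) = [0.298415, -0.954436]
Step 3: Dot product.
a^T * proj(x) = -5*0.298415 + 3*(-0.954436) = -4.3554


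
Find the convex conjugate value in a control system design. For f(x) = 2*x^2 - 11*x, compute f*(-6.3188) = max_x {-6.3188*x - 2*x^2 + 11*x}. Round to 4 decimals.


f*(y) = sup_x {y*x - a*x^2 - b*x} = sup_x {(y-b)*x - a*x^2}
FOC: (y - b) - 2a*x = 0 => x* = (y - b)/(2a)
x* = (-6.3188 + 11)/(2*2) = 1.1703
f*(-6.3188) = (y-b)^2/(4a) = (-6.3188 + 11)^2/(4*2)
= 21.9136/8 = 2.7392


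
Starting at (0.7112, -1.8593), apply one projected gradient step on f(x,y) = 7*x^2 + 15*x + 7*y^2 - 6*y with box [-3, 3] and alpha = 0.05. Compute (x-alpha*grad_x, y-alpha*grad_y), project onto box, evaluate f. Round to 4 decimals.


Step 1: Compute gradient at (0.7112, -1.8593).
grad_x = 2*7*0.7112 + 15 = 24.9568
grad_y = 2*7*-1.8593 - 6 = -32.0302
Step 2: Gradient step.
x_raw = 0.7112 - 0.05*24.9568 = -0.5366
y_raw = -1.8593 - 0.05*-32.0302 = -0.2578
Step 3: Project onto [-3, 3].
x_proj = clip(-0.5366) = -0.5366
y_proj = clip(-0.2578) = -0.2578
Step 4: Evaluate f.
f(-0.5366, -0.2578) = -4.0218


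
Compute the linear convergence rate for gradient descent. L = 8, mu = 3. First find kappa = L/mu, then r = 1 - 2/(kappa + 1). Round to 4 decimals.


Step 1: Compute the condition number.
kappa = L/mu = 8/3 = 2.6667
Step 2: Compute the convergence rate.
r = 1 - 2/(kappa + 1) = 1 - 2*mu/(L + mu) = (L - mu)/(L + mu) = 5/11 = 0.4545


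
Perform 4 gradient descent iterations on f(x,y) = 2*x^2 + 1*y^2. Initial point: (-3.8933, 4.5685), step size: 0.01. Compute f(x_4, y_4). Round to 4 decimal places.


Gradient descent on f(x,y) = 2*x^2 + 1*y^2.
Starting point: (-3.8933, 4.5685), alpha = 0.01
Step 1: grad_x = 2*2*-3.8933 = -15.5732, grad_y = 2*1*4.5685 = 9.137
  x_1 = -3.8933 - 0.01*-15.5732 = -3.7376
  y_1 = 4.5685 - 0.01*9.137 = 4.4771
Step 2: grad_x = 2*2*-3.7376 = -14.9503, grad_y = 2*1*4.4771 = 8.9543
  x_2 = -3.7376 - 0.01*-14.9503 = -3.5881
  y_2 = 4.4771 - 0.01*8.9543 = 4.3876
Step 3: grad_x = 2*2*-3.5881 = -14.3523, grad_y = 2*1*4.3876 = 8.7752
  x_3 = -3.5881 - 0.01*-14.3523 = -3.4445
  y_3 = 4.3876 - 0.01*8.7752 = 4.2998
Step 4: grad_x = 2*2*-3.4445 = -13.7782, grad_y = 2*1*4.2998 = 8.5997
  x_4 = -3.4445 - 0.01*-13.7782 = -3.3068
  y_4 = 4.2998 - 0.01*8.5997 = 4.2138
f(-3.3068, 4.2138) = 2*(-3.3068)^2 + 1*4.2138^2 = 39.6258


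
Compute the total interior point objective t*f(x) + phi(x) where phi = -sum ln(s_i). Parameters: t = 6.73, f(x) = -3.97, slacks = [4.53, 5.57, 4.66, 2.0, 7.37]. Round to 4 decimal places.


Step 1: Compute log-barrier.
ln values: [1.5107, 1.7174, 1.539, 0.6931, 1.9974]
phi = -(1.5107 + 1.7174 + 1.539 + 0.6931 + 1.9974) = -7.4577
Step 2: Compute augmented objective.
t*f(x) = 6.73*-3.97 = -26.7181
Total = -26.7181 - 7.4577 = -34.1758


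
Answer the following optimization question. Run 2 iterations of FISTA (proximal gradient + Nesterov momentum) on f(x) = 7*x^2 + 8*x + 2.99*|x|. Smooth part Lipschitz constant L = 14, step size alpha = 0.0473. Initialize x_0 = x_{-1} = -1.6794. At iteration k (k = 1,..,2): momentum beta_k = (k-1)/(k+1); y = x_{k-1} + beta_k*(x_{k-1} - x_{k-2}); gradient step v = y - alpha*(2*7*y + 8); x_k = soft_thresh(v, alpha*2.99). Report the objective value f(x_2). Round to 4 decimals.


FISTA on f(x) = 7*x^2 + 8*x + 2.99*|x|
L = 14, alpha = 0.0473
Iteration 1: beta = 0.0, y = -1.6794 + 0.0*(-1.6794 + 1.6794) = -1.6794
  grad(y) = -15.5116, v = y - alpha*grad = -0.9457
  prox(v) = soft_thresh(-0.9457, 0.1414) = -0.8043
Iteration 2: beta = 0.3333, y = -0.8043 + 0.3333*(-0.8043 + 1.6794) = -0.5126
  grad(y) = 0.8241, v = y - alpha*grad = -0.5515
  prox(v) = soft_thresh(-0.5515, 0.1414) = -0.4101
f(x_2) = 7*(-0.4101)^2 + 8*(-0.4101) + 2.99*|-0.4101| = -0.8773


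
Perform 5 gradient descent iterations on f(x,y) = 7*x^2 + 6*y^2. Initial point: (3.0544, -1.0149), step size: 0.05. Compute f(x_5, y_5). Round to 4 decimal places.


Gradient descent on f(x,y) = 7*x^2 + 6*y^2.
Starting point: (3.0544, -1.0149), alpha = 0.05
Step 1: grad_x = 2*7*3.0544 = 42.7616, grad_y = 2*6*-1.0149 = -12.1788
  x_1 = 3.0544 - 0.05*42.7616 = 0.9163
  y_1 = -1.0149 - 0.05*-12.1788 = -0.406
Step 2: grad_x = 2*7*0.9163 = 12.8285, grad_y = 2*6*-0.406 = -4.8715
  x_2 = 0.9163 - 0.05*12.8285 = 0.2749
  y_2 = -0.406 - 0.05*-4.8715 = -0.1624
Step 3: grad_x = 2*7*0.2749 = 3.8485, grad_y = 2*6*-0.1624 = -1.9486
  x_3 = 0.2749 - 0.05*3.8485 = 0.0825
  y_3 = -0.1624 - 0.05*-1.9486 = -0.065
Step 4: grad_x = 2*7*0.0825 = 1.1546, grad_y = 2*6*-0.065 = -0.7794
  x_4 = 0.0825 - 0.05*1.1546 = 0.0247
  y_4 = -0.065 - 0.05*-0.7794 = -0.026
Step 5: grad_x = 2*7*0.0247 = 0.3464, grad_y = 2*6*-0.026 = -0.3118
  x_5 = 0.0247 - 0.05*0.3464 = 0.0074
  y_5 = -0.026 - 0.05*-0.3118 = -0.0104
f(0.0074, -0.0104) = 7*0.0074^2 + 6*(-0.0104)^2 = 0.001


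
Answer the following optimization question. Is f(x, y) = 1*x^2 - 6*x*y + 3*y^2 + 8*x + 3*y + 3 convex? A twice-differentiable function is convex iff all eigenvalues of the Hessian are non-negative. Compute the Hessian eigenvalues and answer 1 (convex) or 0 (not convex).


The Hessian of f(x,y) = 1*x^2 - 6*x*y + 3*y^2 + 8*x + 3*y + 3 is:
H = [[2, -6], [-6, 6]]
Trace = 2 + 6 = 8
Determinant = 2*6 - (-6)^2 = -24
Discriminant = (8)^2 - 4*-24 = 160.0
Eigenvalues: lambda_1 = -2.3246, lambda_2 = 10.3246
The function is not convex.

0


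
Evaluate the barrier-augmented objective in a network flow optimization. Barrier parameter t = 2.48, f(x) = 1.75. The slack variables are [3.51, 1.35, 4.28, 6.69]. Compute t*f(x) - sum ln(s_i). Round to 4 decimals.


Step 1: Compute log-barrier.
ln values: [1.2556, 0.3001, 1.454, 1.9006]
phi = -(1.2556 + 0.3001 + 1.454 + 1.9006) = -4.9103
Step 2: Compute augmented objective.
t*f(x) = 2.48*1.75 = 4.34
Total = 4.34 - 4.9103 = -0.5703


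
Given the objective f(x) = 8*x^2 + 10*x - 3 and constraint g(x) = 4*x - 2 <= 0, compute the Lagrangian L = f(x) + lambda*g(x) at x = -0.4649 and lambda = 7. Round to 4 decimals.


Step 1: Evaluate f(x).
f(-0.4649) = 8*(-0.4649)^2 + 10*(-0.4649) - 3 = -5.9199
Step 2: Evaluate g(x).
g(-0.4649) = 4*-0.4649 - 2 = -3.8596
Step 3: Compute Lagrangian.
L = -5.9199 + 7*-3.8596 = -32.9371


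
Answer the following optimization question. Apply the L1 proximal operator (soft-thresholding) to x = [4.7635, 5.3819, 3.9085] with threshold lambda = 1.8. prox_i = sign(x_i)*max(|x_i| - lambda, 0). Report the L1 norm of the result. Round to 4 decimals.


Soft-thresholding with lambda = 1.8:
prox(4.7635) = sign(4.7635)*max(|4.7635| - 1.8, 0) = 2.9635
prox(5.3819) = sign(5.3819)*max(|5.3819| - 1.8, 0) = 3.5819
prox(3.9085) = sign(3.9085)*max(|3.9085| - 1.8, 0) = 2.1085
prox(x) = [2.9635, 3.5819, 2.1085]
||prox(x)||_1 = 2.9635 + 3.5819 + 2.1085 = 8.6539


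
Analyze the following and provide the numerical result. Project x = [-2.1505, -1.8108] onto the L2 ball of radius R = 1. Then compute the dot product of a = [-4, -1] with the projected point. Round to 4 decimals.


Step 1: Compute ||x|| (intermediates to 6 decimals).
||x|| = sqrt((-2.1505)^2 + (-1.8108)^2) = 2.811343
Step 2: Project.
Since ||x|| > R, scale = R/||x|| = 1/2.811343 = 0.355702, proj(x) = scale * x
proj(x) = [-0.764937, -0.644105]
Step 3: Dot product.
a^T * proj(x) = -4*(-0.764937) - 1*(-0.644105) = 3.7039


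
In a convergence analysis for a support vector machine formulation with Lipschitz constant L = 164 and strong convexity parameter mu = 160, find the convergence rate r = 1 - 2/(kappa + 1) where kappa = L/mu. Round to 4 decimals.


Step 1: Compute the condition number.
kappa = L/mu = 164/160 = 1.025
Step 2: Compute the convergence rate.
r = 1 - 2/(kappa + 1) = 1 - 2*mu/(L + mu) = (L - mu)/(L + mu) = 4/324 = 0.0123


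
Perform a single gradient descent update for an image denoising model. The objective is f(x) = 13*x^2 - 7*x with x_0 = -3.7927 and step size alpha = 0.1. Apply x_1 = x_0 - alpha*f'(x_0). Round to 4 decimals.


We compute the gradient at x_0 and apply the update.
f'(x) = 26*x - 7
f'(-3.7927) = 26*-3.7927 - 7 = -105.6102
x_1 = -3.7927 - 0.1*-105.6102 = 6.7683


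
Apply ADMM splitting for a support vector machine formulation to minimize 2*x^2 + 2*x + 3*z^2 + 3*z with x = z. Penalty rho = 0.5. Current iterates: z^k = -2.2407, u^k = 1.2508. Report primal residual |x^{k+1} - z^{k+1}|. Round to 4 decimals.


ADMM iteration with rho = 0.5, z^k = -2.2407, u^k = 1.2508
Step 1: x-update.
Minimize 2*x^2 + 2*x + (0.5/2)*(x + 2.2407 + 1.2508)^2
FOC: (2*2 + 0.5)*x = -2 + 0.5*(-2.2407 - 1.2508)
x^{k+1} = -0.8324
Step 2: z-update.
Minimize 3*z^2 + 3*z + (0.5/2)*(-0.8324 - z + 1.2508)^2
FOC: (2*3 + 0.5)*z = -3 + 0.5*(-0.8324 + 1.2508)
z^{k+1} = -0.4294
Step 3: u-update.
u^{k+1} = 1.2508 - 0.8324 + 0.4294 = 0.8478
Step 4: Primal residual = |-0.8324 + 0.4294| = 0.403


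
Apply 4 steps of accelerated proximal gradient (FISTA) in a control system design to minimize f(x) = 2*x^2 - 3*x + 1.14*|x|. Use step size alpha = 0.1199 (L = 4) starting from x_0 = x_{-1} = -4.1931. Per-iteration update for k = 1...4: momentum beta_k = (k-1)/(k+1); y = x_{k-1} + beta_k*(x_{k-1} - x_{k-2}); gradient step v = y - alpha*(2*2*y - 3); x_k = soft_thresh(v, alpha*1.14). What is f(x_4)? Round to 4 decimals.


FISTA on f(x) = 2*x^2 - 3*x + 1.14*|x|
L = 4, alpha = 0.1199
Iteration 1: beta = 0.0, y = -4.1931 + 0.0*(-4.1931 + 4.1931) = -4.1931
  grad(y) = -19.7724, v = y - alpha*grad = -1.8224
  prox(v) = soft_thresh(-1.8224, 0.1367) = -1.6857
Iteration 2: beta = 0.3333, y = -1.6857 + 0.3333*(-1.6857 + 4.1931) = -0.8499
  grad(y) = -6.3996, v = y - alpha*grad = -0.0826
  prox(v) = soft_thresh(-0.0826, 0.1367) = 0.0
Iteration 3: beta = 0.5, y = 0.0 + 0.5*(0.0 + 1.6857) = 0.8429
  grad(y) = 0.3714, v = y - alpha*grad = 0.7983
  prox(v) = soft_thresh(0.7983, 0.1367) = 0.6616
Iteration 4: beta = 0.6, y = 0.6616 + 0.6*(0.6616 - 0.0) = 1.0586
  grad(y) = 1.2345, v = y - alpha*grad = 0.9106
  prox(v) = soft_thresh(0.9106, 0.1367) = 0.7739
f(x_4) = 2*0.7739^2 - 3*0.7739 + 1.14*|0.7739| = -0.2416


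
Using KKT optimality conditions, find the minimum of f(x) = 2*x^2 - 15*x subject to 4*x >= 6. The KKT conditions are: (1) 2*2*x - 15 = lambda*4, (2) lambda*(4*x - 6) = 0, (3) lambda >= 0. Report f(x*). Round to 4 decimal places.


Step 1: Try lambda = 0 (constraint inactive).
Stationarity: 2*2*x - 15 = 0
x* = 15/(2*2) = 3.75
Check constraint: 4*3.75 = 15.0 >= 6 -- satisfied.
Step 2: Compute optimal value.
f(x*) = 2*3.75^2 - 15*3.75 = -28.125


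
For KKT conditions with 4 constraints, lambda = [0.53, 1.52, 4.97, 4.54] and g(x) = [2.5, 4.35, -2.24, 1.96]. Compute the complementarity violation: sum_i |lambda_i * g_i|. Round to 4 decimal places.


KKT complementary slackness check:
lambda_1 * g_1 = 0.53 * 2.5 = 1.325
lambda_2 * g_2 = 1.52 * 4.35 = 6.612
lambda_3 * g_3 = 4.97 * -2.24 = -11.1328
lambda_4 * g_4 = 4.54 * 1.96 = 8.8984
Total violation = 1.325 + 6.612 + 11.1328 + 8.8984 = 27.9682


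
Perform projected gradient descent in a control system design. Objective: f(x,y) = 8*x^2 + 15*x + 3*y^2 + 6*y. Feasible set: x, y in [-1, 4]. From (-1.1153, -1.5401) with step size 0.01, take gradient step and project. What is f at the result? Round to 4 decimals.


Step 1: Compute gradient at (-1.1153, -1.5401).
grad_x = 2*8*-1.1153 + 15 = -2.8448
grad_y = 2*3*-1.5401 + 6 = -3.2406
Step 2: Gradient step.
x_raw = -1.1153 - 0.01*-2.8448 = -1.0869
y_raw = -1.5401 - 0.01*-3.2406 = -1.5077
Step 3: Project onto [-1, 4].
x_proj = clip(-1.0869) = -1.0
y_proj = clip(-1.5077) = -1.0
Step 4: Evaluate f.
f(-1.0, -1.0) = -10.0


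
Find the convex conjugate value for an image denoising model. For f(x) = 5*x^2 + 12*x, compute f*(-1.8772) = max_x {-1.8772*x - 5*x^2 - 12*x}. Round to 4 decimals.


f*(y) = sup_x {y*x - a*x^2 - b*x} = sup_x {(y-b)*x - a*x^2}
FOC: (y - b) - 2a*x = 0 => x* = (y - b)/(2a)
x* = (-1.8772 - 12)/(2*5) = -1.3877
f*(-1.8772) = (y-b)^2/(4a) = (-1.8772 - 12)^2/(4*5)
= 192.5767/20 = 9.6288


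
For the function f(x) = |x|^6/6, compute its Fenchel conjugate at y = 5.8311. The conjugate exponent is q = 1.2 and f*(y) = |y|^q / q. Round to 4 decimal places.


The conjugate exponent q satisfies 1/p + 1/q = 1.
p = 6, so q = 6/(6 - 1) = 1.2
|y|^q = 5.8311^1.2 = 8.2966
f*(5.8311) = 8.2966 / 1.2 = 6.9138


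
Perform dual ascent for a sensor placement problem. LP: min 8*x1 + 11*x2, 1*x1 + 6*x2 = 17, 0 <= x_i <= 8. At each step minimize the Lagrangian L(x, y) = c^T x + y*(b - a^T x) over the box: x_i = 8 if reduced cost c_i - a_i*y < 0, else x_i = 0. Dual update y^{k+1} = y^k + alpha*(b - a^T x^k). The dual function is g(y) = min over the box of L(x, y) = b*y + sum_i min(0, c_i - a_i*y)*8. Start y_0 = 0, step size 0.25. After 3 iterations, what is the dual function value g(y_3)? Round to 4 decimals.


Dual ascent for LP: min 8*x1 + 11*x2, 1*x1 + 6*x2 = 17, 0 <= x_i <= 8
Step 1: y^k = 0.0, reduced costs: (8.0, 11.0)
  x^k = (0.0, 0.0), subgradient = b - a^T x = 17.0
  y^{k+1} = 0.0 + 0.25*17.0 = 4.25
Step 2: y^k = 4.25, reduced costs: (3.75, -14.5)
  x^k = (0.0, 8.0), subgradient = b - a^T x = -31.0
  y^{k+1} = 4.25 + 0.25*-31.0 = -3.5
Step 3: y^k = -3.5, reduced costs: (11.5, 32.0)
  x^k = (0.0, 0.0), subgradient = b - a^T x = 17.0
  y^{k+1} = -3.5 + 0.25*17.0 = 0.75
Dual objective at y_3 = 0.75: reduced costs (7.25, 6.5), box minimizer x = (0.0, 0.0)
g(y_3) = b*y + (c1 - a1*y)*x1 + (c2 - a2*y)*x2 = 17*0.75 + 7.25*0.0 + 6.5*0.0 = 12.75 + 0.0 + 0.0 = 12.75


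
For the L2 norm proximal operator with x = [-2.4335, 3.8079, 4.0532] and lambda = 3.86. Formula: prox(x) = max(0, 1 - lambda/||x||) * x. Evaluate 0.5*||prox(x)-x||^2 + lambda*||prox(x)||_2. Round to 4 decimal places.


Step 1: Compute ||x||.
||x|| = 6.0705
Step 2: Compute scaling factor.
scale = max(0, 1 - 3.86/6.0705) = 0.3641
Step 3: prox(x) = [-0.8861, 1.3866, 1.4759]
||prox(x)|| = 2.2105
Step 4: Proximal objective.
0.5*||prox-x||^2 = 7.4498
lambda*||prox|| = 8.5325
Total = 15.9822


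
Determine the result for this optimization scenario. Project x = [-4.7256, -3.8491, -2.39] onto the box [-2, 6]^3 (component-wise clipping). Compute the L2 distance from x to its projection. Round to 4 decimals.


Project each component onto [-2, 6].
clip(-4.7256) = -2.0, clip(-3.8491) = -2.0, clip(-2.39) = -2.0
Projection = [-2.0, -2.0, -2.0]
Squared diffs: [7.4289, 3.4192, 0.1521]
Distance = sqrt(11.0002) = 3.3166


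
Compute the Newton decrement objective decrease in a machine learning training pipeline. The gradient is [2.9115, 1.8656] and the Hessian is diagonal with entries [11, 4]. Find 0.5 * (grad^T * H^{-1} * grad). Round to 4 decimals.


Step 1: H is diagonal, so H^(-1) * g = [0.2647, 0.4664].
Step 2: g^T H^(-1) g = sum_i g_i^2 / H_ii
  = (2.9115)^2/11 + (1.8656)^2/4
  = 0.7706 + 0.8701 = 1.6407
Step 3: Objective decrease = 0.5 * g^T H^(-1) g = 0.8204


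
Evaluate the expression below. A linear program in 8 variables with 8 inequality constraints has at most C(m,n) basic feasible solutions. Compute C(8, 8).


Each vertex corresponds to some choice of n active constraints out of m, so the number of vertices is at most C(m, n) = m! / (n!(m-n)!).
m = 8, n = 8
Numerator: 8 * 7 * 6 * 5 * 4 * 3 * 2 * 1
Denominator: 8! = 40320
C(8, 8) = 1


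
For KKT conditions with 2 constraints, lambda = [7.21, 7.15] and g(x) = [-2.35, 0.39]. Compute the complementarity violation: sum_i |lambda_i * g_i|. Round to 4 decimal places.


KKT complementary slackness check:
lambda_1 * g_1 = 7.21 * -2.35 = -16.9435
lambda_2 * g_2 = 7.15 * 0.39 = 2.7885
Total violation = 16.9435 + 2.7885 = 19.732


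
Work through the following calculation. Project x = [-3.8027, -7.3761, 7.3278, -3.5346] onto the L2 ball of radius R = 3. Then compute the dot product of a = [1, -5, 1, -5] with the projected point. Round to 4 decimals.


Step 1: Compute ||x|| (intermediates to 6 decimals).
||x|| = sqrt((-3.8027)^2 + (-7.3761)^2 + 7.3278^2 + (-3.5346)^2) = 11.621421
Step 2: Project.
Since ||x|| > R, scale = R/||x|| = 3/11.621421 = 0.258144, proj(x) = scale * x
proj(x) = [-0.981644, -1.904096, 1.891628, -0.912436]
Step 3: Dot product.
a^T * proj(x) = 1*(-0.981644) - 5*(-1.904096) + 1*1.891628 - 5*(-0.912436) = 14.9926


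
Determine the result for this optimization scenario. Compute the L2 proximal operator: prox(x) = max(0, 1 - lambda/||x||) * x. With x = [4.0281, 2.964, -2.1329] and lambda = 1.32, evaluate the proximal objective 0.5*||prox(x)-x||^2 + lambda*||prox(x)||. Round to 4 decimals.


Step 1: Compute ||x||.
||x|| = 5.4369
Step 2: Compute scaling factor.
scale = max(0, 1 - 1.32/5.4369) = 0.7572
Step 3: prox(x) = [3.0501, 2.2444, -1.6151]
||prox(x)|| = 4.1169
Step 4: Proximal objective.
0.5*||prox-x||^2 = 0.8712
lambda*||prox|| = 5.4343
Total = 6.3055


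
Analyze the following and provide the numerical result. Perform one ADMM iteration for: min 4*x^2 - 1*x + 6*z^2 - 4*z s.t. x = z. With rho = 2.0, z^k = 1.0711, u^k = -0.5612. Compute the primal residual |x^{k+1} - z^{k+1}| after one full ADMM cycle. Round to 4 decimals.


ADMM iteration with rho = 2.0, z^k = 1.0711, u^k = -0.5612
Step 1: x-update.
Minimize 4*x^2 - 1*x + (2.0/2)*(x - 1.0711 - 0.5612)^2
FOC: (2*4 + 2.0)*x = 1 + 2.0*(1.0711 + 0.5612)
x^{k+1} = 0.4265
Step 2: z-update.
Minimize 6*z^2 - 4*z + (2.0/2)*(0.4265 - z - 0.5612)^2
FOC: (2*6 + 2.0)*z = 4 + 2.0*(0.4265 - 0.5612)
z^{k+1} = 0.2665
Step 3: u-update.
u^{k+1} = -0.5612 + 0.4265 - 0.2665 = -0.4012
Step 4: Primal residual = |0.4265 - 0.2665| = 0.16


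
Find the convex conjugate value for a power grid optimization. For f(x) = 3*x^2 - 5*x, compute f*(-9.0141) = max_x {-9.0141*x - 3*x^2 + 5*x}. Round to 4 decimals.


f*(y) = sup_x {y*x - a*x^2 - b*x} = sup_x {(y-b)*x - a*x^2}
FOC: (y - b) - 2a*x = 0 => x* = (y - b)/(2a)
x* = (-9.0141 + 5)/(2*3) = -0.669
f*(-9.0141) = (y-b)^2/(4a) = (-9.0141 + 5)^2/(4*3)
= 16.113/12 = 1.3427


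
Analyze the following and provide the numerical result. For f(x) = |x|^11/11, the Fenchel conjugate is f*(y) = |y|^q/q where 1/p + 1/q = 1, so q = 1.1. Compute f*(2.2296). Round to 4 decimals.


The conjugate exponent q satisfies 1/p + 1/q = 1.
p = 11, so q = 11/(11 - 1) = 1.1
|y|^q = 2.2296^1.1 = 2.4157
f*(2.2296) = 2.4157 / 1.1 = 2.1961


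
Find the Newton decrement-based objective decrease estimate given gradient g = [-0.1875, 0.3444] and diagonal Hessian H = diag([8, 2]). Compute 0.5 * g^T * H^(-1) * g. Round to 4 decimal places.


Step 1: H is diagonal, so H^(-1) * g = [-0.0234, 0.1722].
Step 2: g^T H^(-1) g = sum_i g_i^2 / H_ii
  = (-0.1875)^2/8 + (0.3444)^2/2
  = 0.0044 + 0.0593 = 0.0637
Step 3: Objective decrease = 0.5 * g^T H^(-1) g = 0.0319


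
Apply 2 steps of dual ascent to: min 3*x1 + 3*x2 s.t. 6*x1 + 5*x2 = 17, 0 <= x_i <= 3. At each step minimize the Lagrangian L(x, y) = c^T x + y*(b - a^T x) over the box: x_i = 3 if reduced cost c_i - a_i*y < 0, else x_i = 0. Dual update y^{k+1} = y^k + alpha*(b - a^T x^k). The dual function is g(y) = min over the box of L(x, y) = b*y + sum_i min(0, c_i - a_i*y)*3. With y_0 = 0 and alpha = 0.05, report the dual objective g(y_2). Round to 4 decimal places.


Dual ascent for LP: min 3*x1 + 3*x2, 6*x1 + 5*x2 = 17, 0 <= x_i <= 3
Step 1: y^k = 0.0, reduced costs: (3.0, 3.0)
  x^k = (0.0, 0.0), subgradient = b - a^T x = 17.0
  y^{k+1} = 0.0 + 0.05*17.0 = 0.85
Step 2: y^k = 0.85, reduced costs: (-2.1, -1.25)
  x^k = (3.0, 3.0), subgradient = b - a^T x = -16.0
  y^{k+1} = 0.85 + 0.05*-16.0 = 0.05
Dual objective at y_2 = 0.05: reduced costs (2.7, 2.75), box minimizer x = (0.0, 0.0)
g(y_2) = b*y + (c1 - a1*y)*x1 + (c2 - a2*y)*x2 = 17*0.05 + 2.7*0.0 + 2.75*0.0 = 0.85 + 0.0 + 0.0 = 0.85


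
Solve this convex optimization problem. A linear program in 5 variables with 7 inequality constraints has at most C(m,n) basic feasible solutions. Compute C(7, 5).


Each vertex corresponds to some choice of n active constraints out of m, so the number of vertices is at most C(m, n) = m! / (n!(m-n)!).
m = 7, n = 5
Numerator: 7 * 6 * 5 * 4 * 3
Denominator: 5! = 120
C(7, 5) = 21


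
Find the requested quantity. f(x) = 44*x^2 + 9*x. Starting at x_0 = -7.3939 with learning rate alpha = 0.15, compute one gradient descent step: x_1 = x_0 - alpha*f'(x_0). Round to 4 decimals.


We compute the gradient at x_0 and apply the update.
f'(x) = 88*x + 9
f'(-7.3939) = 88*-7.3939 + 9 = -641.6632
x_1 = -7.3939 - 0.15*-641.6632 = 88.8556


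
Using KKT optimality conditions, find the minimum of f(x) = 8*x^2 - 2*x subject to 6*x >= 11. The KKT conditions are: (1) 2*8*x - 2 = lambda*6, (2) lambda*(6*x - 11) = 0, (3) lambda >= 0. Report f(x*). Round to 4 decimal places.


Step 1: Try lambda = 0 (constraint inactive).
x_unc = 2/(2*8) = 0.125
Check: 6*0.125 = 0.75 < 11 -- violated!
Step 2: Constraint must be active: 6*x = 11
x* = 11/6 = 1.8333 (rounded; the exact value 11/6 is used below)
lambda = (2*8*(11/6) - 2)/6 = 4.5556
Step 3: Compute optimal value.
f(x*) = 8*(11/6)^2 - 2*(11/6) = 23.2222


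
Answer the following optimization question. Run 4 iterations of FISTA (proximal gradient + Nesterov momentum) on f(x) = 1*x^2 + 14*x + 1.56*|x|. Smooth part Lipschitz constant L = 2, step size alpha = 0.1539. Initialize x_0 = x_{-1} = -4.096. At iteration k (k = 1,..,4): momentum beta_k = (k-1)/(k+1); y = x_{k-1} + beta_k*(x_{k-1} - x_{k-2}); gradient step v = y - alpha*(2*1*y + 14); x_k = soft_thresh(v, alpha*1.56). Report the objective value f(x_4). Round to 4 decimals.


FISTA on f(x) = 1*x^2 + 14*x + 1.56*|x|
L = 2, alpha = 0.1539
Iteration 1: beta = 0.0, y = -4.096 + 0.0*(-4.096 + 4.096) = -4.096
  grad(y) = 5.808, v = y - alpha*grad = -4.9899
  prox(v) = soft_thresh(-4.9899, 0.2401) = -4.7498
Iteration 2: beta = 0.3333, y = -4.7498 + 0.3333*(-4.7498 + 4.096) = -4.9677
  grad(y) = 4.0646, v = y - alpha*grad = -5.5932
  prox(v) = soft_thresh(-5.5932, 0.2401) = -5.3532
Iteration 3: beta = 0.5, y = -5.3532 + 0.5*(-5.3532 + 4.7498) = -5.6548
  grad(y) = 2.6903, v = y - alpha*grad = -6.0689
  prox(v) = soft_thresh(-6.0689, 0.2401) = -5.8288
Iteration 4: beta = 0.6, y = -5.8288 + 0.6*(-5.8288 + 5.3532) = -6.1142
  grad(y) = 1.7716, v = y - alpha*grad = -6.3868
  prox(v) = soft_thresh(-6.3868, 0.2401) = -6.1468
f(x_4) = 1*(-6.1468)^2 + 14*(-6.1468) + 1.56*|-6.1468| = -38.683


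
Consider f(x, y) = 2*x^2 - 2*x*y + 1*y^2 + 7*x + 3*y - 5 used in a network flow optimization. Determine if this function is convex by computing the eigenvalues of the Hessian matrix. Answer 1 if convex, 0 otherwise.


The Hessian of f(x,y) = 2*x^2 - 2*x*y + 1*y^2 + 7*x + 3*y - 5 is:
H = [[4, -2], [-2, 2]]
Trace = 4 + 2 = 6
Determinant = 4*2 - (-2)^2 = 4
Discriminant = (6)^2 - 4*4 = 20.0
Eigenvalues: lambda_1 = 0.7639, lambda_2 = 5.2361
The function is convex.

1


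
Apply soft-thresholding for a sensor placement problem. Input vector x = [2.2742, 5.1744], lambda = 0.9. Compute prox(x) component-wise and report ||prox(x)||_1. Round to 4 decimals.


Soft-thresholding with lambda = 0.9:
prox(2.2742) = sign(2.2742)*max(|2.2742| - 0.9, 0) = 1.3742
prox(5.1744) = sign(5.1744)*max(|5.1744| - 0.9, 0) = 4.2744
prox(x) = [1.3742, 4.2744]
||prox(x)||_1 = 1.3742 + 4.2744 = 5.6486


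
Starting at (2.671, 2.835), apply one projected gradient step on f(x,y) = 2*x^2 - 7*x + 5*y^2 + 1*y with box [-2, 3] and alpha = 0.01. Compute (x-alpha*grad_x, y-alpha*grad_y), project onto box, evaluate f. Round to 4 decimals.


Step 1: Compute gradient at (2.671, 2.835).
grad_x = 2*2*2.671 - 7 = 3.684
grad_y = 2*5*2.835 + 1 = 29.35
Step 2: Gradient step.
x_raw = 2.671 - 0.01*3.684 = 2.6342
y_raw = 2.835 - 0.01*29.35 = 2.5415
Step 3: Project onto [-2, 3].
x_proj = clip(2.6342) = 2.6342
y_proj = clip(2.5415) = 2.5415
Step 4: Evaluate f.
f(2.6342, 2.5415) = 30.2761


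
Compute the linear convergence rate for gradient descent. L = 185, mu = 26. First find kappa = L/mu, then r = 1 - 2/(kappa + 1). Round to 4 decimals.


Step 1: Compute the condition number.
kappa = L/mu = 185/26 = 7.1154
Step 2: Compute the convergence rate.
r = 1 - 2/(kappa + 1) = 1 - 2*mu/(L + mu) = (L - mu)/(L + mu) = 159/211 = 0.7536
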